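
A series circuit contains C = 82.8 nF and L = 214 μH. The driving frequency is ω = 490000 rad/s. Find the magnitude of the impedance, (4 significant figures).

X_L = ωL = 104.9 Ω
X_C = 1/(ωC) = 24.65 Ω
Net reactance X = X_L − X_C = 80.21 Ω
Z = j80.21 Ω
|Z| = √(0² + 80.21²) = 80.21 Ω

80.21 Ω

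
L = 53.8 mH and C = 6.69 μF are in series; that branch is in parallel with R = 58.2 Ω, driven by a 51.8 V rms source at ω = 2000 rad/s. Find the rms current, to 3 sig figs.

X_L = ωL = 108 Ω
X_C = 1/(ωC) = 74.7 Ω
Branch 1: Z₁ = R = 58.2 Ω
Branch 2 (series LC): Z₂ = j(X_L − X_C) = j32.9 Ω
Parallel: Z = Z₁Z₂/(Z₁+Z₂), |Z| = 28.6 Ω, ∠Z = 60.5°
I = V/|Z| = 51.8/28.6 = 1.81 A

1.81 A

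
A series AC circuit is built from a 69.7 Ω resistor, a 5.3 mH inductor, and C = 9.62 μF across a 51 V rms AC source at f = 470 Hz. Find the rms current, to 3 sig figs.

705 mA

ω = 2πf = 2953 rad/s
X_L = ωL = 15.7 Ω
X_C = 1/(ωC) = 35.2 Ω
Net reactance X = X_L − X_C = -19.5 Ω
Z = 69.7 − j19.5 Ω
|Z| = √(69.7² + 19.5²) = 72.4 Ω
I = V/|Z| = 51/72.4 = 705 mA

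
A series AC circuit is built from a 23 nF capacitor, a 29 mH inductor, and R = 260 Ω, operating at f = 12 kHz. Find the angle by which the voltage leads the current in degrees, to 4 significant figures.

ω = 2πf = 75400 rad/s
X_L = ωL = 2187 Ω
X_C = 1/(ωC) = 576.6 Ω
Net reactance X = X_L − X_C = 1610 Ω
Z = 260.0 + j1610 Ω
|Z| = √(260.0² + 1610²) = 1631 Ω
∠Z = arctan(1610/260.0) = 80.83°

80.83°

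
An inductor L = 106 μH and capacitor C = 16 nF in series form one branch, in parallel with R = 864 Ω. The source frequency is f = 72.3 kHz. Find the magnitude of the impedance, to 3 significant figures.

89.0 Ω

ω = 2πf = 454300 rad/s
X_L = ωL = 48.2 Ω
X_C = 1/(ωC) = 138 Ω
Branch 1: Z₁ = R = 864 Ω
Branch 2 (series LC): Z₂ = j(X_L − X_C) = −j89.4 Ω
Parallel: Z = Z₁Z₂/(Z₁+Z₂), |Z| = 89.0 Ω, ∠Z = -84.1°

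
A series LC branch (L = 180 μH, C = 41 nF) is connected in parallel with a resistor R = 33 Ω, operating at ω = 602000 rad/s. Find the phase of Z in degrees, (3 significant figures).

X_L = ωL = 108 Ω
X_C = 1/(ωC) = 40.5 Ω
Branch 1: Z₁ = R = 33.0 Ω
Branch 2 (series LC): Z₂ = j(X_L − X_C) = j67.8 Ω
Parallel: Z = Z₁Z₂/(Z₁+Z₂), |Z| = 29.7 Ω, ∠Z = 25.9°

25.9°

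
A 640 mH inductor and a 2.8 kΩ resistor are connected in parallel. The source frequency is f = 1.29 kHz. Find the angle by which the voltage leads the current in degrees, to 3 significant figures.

ω = 2πf = 8105 rad/s
X_L = ωL = 5190 Ω
Parallel: admittances add. Y = 1/R + 1/(jωL)
Y = (0.000357 − j0.000193) S
|Y| = 0.000406 S → |Z| = 1/|Y| = 2460 Ω, ∠Z = −∠Y = 28.4°

28.4°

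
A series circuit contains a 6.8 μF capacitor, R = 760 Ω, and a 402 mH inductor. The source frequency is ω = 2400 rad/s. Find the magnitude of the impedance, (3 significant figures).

X_L = ωL = 965 Ω
X_C = 1/(ωC) = 61.3 Ω
Net reactance X = X_L − X_C = 904 Ω
Z = 760 + j904 Ω
|Z| = √(760² + 904²) = 1180 Ω

1180 Ω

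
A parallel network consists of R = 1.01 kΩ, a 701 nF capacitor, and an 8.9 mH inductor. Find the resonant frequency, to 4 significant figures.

2.015 kHz

ω₀ = 1/√(LC) = 1/√(0.0089 × 7.01e-07) = 12660 rad/s
f₀ = ω₀/(2π) = 2.015 kHz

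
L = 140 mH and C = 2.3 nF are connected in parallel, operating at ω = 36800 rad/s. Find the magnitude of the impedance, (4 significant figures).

X_L = ωL = 5152 Ω
X_C = 1/(ωC) = 11810 Ω
Parallel: admittances add. Y = 1/(jωL) + jωC
Y = (0 − j0.0001095) S
|Y| = 0.0001095 S → |Z| = 1/|Y| = 9136 Ω, ∠Z = −∠Y = 90.00°

9136 Ω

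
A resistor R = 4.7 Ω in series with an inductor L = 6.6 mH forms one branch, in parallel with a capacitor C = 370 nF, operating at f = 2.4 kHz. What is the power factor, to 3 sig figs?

ω = 2πf = 15080 rad/s
X_L = ωL = 99.5 Ω
X_C = 1/(ωC) = 179 Ω
Branch 1 (R+jX_L): Z₁ = 4.70 + j99.5 Ω, |Z₁| = 99.6 Ω
Branch 2 (−jX_C): Z₂ = −j179 Ω
Parallel: Z = Z₁Z₂/(Z₁+Z₂), |Z| = 224 Ω, ∠Z = 83.9°
cos φ = cos(83.9°) = 0.106

0.106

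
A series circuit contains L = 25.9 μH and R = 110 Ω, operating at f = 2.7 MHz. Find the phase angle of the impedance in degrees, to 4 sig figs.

ω = 2πf = 1.696e+07 rad/s
X_L = ωL = 439.4 Ω
Z = 110.0 + j439.4 Ω
|Z| = √(110.0² + 439.4²) = 452.9 Ω
∠Z = arctan(439.4/110.0) = 75.94°

75.94°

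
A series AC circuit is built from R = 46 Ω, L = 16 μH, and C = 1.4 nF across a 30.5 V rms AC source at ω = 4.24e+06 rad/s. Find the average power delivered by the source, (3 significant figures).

X_L = ωL = 67.8 Ω
X_C = 1/(ωC) = 168 Ω
Net reactance X = X_L − X_C = -101 Ω
Z = 46.0 − j101 Ω
|Z| = √(46.0² + 101²) = 111 Ω
∠Z = arctan(-101/46.0) = -65.4°
I = V/|Z| = 276 mA
P = VI cos φ = 30.5 × 0.276 × cos(-65.4°) = 3.50 W

3.50 W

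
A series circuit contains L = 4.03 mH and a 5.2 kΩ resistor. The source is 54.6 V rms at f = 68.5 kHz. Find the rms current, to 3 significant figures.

ω = 2πf = 430400 rad/s
X_L = ωL = 1730 Ω
Z = 5200 + j1730 Ω
|Z| = √(5200² + 1730²) = 5480 Ω
I = V/|Z| = 54.6/5480 = 9.96 mA

9.96 mA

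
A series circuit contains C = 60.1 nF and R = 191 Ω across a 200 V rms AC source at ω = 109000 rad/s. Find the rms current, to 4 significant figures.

X_C = 1/(ωC) = 152.7 Ω
Z = 191.0 − j152.7 Ω
|Z| = √(191.0² + 152.7²) = 244.5 Ω
I = V/|Z| = 200/244.5 = 818.0 mA

818.0 mA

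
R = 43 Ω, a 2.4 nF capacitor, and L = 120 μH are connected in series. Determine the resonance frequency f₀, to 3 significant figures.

297 kHz

ω₀ = 1/√(LC) = 1/√(0.00012 × 2.4e-09) = 1.863e+06 rad/s
f₀ = ω₀/(2π) = 297 kHz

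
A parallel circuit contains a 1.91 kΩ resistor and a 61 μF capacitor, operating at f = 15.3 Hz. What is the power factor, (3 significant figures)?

0.0889

ω = 2πf = 96.13 rad/s
X_C = 1/(ωC) = 171 Ω
Parallel: admittances add. Y = 1/R + jωC
Y = (0.000524 + j0.00586) S
|Y| = 0.00589 S → |Z| = 1/|Y| = 170 Ω, ∠Z = −∠Y = -84.9°
cos φ = cos(-84.9°) = 0.0889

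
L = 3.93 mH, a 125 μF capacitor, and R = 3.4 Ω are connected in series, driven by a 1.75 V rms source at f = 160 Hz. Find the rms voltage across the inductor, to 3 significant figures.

ω = 2πf = 1005 rad/s
X_L = ωL = 3.95 Ω
X_C = 1/(ωC) = 7.96 Ω
Net reactance X = X_L − X_C = -4.01 Ω
Z = 3.40 − j4.01 Ω
|Z| = √(3.40² + 4.01²) = 5.26 Ω
I = V/|Z| = 333 mA
V_L = I·|Z_L| = 0.333 × 3.95 = 1.32 V

1.32 V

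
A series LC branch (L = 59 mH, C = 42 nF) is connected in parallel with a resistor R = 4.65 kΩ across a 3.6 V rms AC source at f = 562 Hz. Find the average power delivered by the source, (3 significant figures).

ω = 2πf = 3531 rad/s
X_L = ωL = 208 Ω
X_C = 1/(ωC) = 6740 Ω
Branch 1: Z₁ = R = 4650 Ω
Branch 2 (series LC): Z₂ = j(X_L − X_C) = −j6530 Ω
Parallel: Z = Z₁Z₂/(Z₁+Z₂), |Z| = 3790 Ω, ∠Z = -35.4°
I = V/|Z| = 950 μA
P = VI cos φ = 3.6 × 0.000950 × cos(-35.4°) = 2.79 mW

2.79 mW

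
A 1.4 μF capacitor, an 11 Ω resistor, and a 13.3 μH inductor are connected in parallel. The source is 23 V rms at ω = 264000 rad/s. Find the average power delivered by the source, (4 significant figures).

X_L = ωL = 3.511 Ω
X_C = 1/(ωC) = 2.706 Ω
Parallel: admittances add. Y = 1/R + 1/(jωL) + jωC
Y = (0.09091 + j0.08480) S
|Y| = 0.1243 S → |Z| = 1/|Y| = 8.044 Ω, ∠Z = −∠Y = -43.01°
I = V/|Z| = 2.859 A
P = VI cos φ = 23 × 2.859 × cos(-43.01°) = 48.09 W

48.09 W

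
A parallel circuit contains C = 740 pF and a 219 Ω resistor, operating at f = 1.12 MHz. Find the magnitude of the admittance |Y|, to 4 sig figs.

6.926 mS

ω = 2πf = 7.037e+06 rad/s
X_C = 1/(ωC) = 192.0 Ω
Parallel: admittances add. Y = 1/R + jωC
Y = (0.004566 + j0.005208) S
|Y| = 0.006926 S → |Z| = 1/|Y| = 144.4 Ω, ∠Z = −∠Y = -48.75°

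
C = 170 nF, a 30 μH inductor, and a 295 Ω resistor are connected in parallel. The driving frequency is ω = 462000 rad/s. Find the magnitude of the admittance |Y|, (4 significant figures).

X_L = ωL = 13.86 Ω
X_C = 1/(ωC) = 12.73 Ω
Parallel: admittances add. Y = 1/R + 1/(jωL) + jωC
Y = (0.003390 + j0.006390) S
|Y| = 0.007233 S → |Z| = 1/|Y| = 138.2 Ω, ∠Z = −∠Y = -62.05°

7.233 mS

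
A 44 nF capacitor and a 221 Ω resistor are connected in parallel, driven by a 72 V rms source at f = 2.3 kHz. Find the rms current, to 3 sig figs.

329 mA

ω = 2πf = 14450 rad/s
X_C = 1/(ωC) = 1570 Ω
Parallel: admittances add. Y = 1/R + jωC
Y = (0.00452 + j0.000636) S
|Y| = 0.00457 S → |Z| = 1/|Y| = 219 Ω, ∠Z = −∠Y = -8.00°
I = V/|Z| = 72/219 = 329 mA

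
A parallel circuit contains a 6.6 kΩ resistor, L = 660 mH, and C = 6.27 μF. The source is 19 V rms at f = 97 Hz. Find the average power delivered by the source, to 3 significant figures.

54.7 mW

ω = 2πf = 609.5 rad/s
X_L = ωL = 402 Ω
X_C = 1/(ωC) = 262 Ω
Parallel: admittances add. Y = 1/R + 1/(jωL) + jωC
Y = (0.000152 + j0.00134) S
|Y| = 0.00134 S → |Z| = 1/|Y| = 744 Ω, ∠Z = −∠Y = -83.5°
I = V/|Z| = 25.5 mA
P = VI cos φ = 19 × 0.0255 × cos(-83.5°) = 54.7 mW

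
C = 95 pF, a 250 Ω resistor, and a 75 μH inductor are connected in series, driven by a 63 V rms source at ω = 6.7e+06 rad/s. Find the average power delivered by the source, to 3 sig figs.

824 mW

X_L = ωL = 502 Ω
X_C = 1/(ωC) = 1570 Ω
Net reactance X = X_L − X_C = -1070 Ω
Z = 250 − j1070 Ω
|Z| = √(250² + 1070²) = 1100 Ω
∠Z = arctan(-1070/250) = -76.8°
I = V/|Z| = 57.4 mA
P = VI cos φ = 63 × 0.0574 × cos(-76.8°) = 824 mW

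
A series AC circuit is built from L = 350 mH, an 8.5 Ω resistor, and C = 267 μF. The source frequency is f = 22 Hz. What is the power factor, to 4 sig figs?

ω = 2πf = 138.2 rad/s
X_L = ωL = 48.38 Ω
X_C = 1/(ωC) = 27.09 Ω
Net reactance X = X_L − X_C = 21.29 Ω
Z = 8.500 + j21.29 Ω
|Z| = √(8.500² + 21.29²) = 22.92 Ω
∠Z = arctan(21.29/8.500) = 68.23°
cos φ = cos(68.23°) = 0.3709

0.3709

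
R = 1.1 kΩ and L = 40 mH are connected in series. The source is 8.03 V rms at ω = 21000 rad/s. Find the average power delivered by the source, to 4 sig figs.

X_L = ωL = 840.0 Ω
Z = 1100 + j840.0 Ω
|Z| = √(1100² + 840.0²) = 1384 Ω
∠Z = arctan(840.0/1100) = 37.37°
I = V/|Z| = 5.802 mA
P = VI cos φ = 8.03 × 0.005802 × cos(37.37°) = 37.03 mW

37.03 mW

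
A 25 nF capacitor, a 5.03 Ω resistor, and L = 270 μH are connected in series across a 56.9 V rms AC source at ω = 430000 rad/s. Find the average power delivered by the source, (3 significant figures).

X_L = ωL = 116 Ω
X_C = 1/(ωC) = 93.0 Ω
Net reactance X = X_L − X_C = 23.1 Ω
Z = 5.03 + j23.1 Ω
|Z| = √(5.03² + 23.1²) = 23.6 Ω
∠Z = arctan(23.1/5.03) = 77.7°
I = V/|Z| = 2.41 A
P = VI cos φ = 56.9 × 2.41 × cos(77.7°) = 29.2 W

29.2 W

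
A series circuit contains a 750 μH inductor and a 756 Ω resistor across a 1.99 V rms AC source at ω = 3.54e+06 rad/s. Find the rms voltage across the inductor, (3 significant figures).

X_L = ωL = 2660 Ω
Z = 756 + j2660 Ω
|Z| = √(756² + 2660²) = 2760 Ω
I = V/|Z| = 721 μA
V_L = I·|Z_L| = 0.000721 × 2660 = 1.91 V

1.91 V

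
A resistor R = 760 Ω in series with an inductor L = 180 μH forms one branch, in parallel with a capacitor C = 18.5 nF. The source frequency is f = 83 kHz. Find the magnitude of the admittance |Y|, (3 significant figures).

ω = 2πf = 521500 rad/s
X_L = ωL = 93.9 Ω
X_C = 1/(ωC) = 104 Ω
Branch 1 (R+jX_L): Z₁ = 760 + j93.9 Ω, |Z₁| = 766 Ω
Branch 2 (−jX_C): Z₂ = −j104 Ω
Parallel: Z = Z₁Z₂/(Z₁+Z₂), |Z| = 104 Ω, ∠Z = -82.2°
|Y| = 1/|Z| = 9.58 mS

9.58 mS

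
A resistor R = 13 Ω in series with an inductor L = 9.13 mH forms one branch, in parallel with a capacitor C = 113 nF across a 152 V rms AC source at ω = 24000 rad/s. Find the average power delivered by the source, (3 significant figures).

X_L = ωL = 219 Ω
X_C = 1/(ωC) = 369 Ω
Branch 1 (R+jX_L): Z₁ = 13.0 + j219 Ω, |Z₁| = 220 Ω
Branch 2 (−jX_C): Z₂ = −j369 Ω
Parallel: Z = Z₁Z₂/(Z₁+Z₂), |Z| = 539 Ω, ∠Z = 81.6°
I = V/|Z| = 282 mA
P = VI cos φ = 152 × 0.282 × cos(81.6°) = 6.23 W

6.23 W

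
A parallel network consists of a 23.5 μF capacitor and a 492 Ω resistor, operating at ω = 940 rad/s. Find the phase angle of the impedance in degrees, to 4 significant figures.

X_C = 1/(ωC) = 45.27 Ω
Parallel: admittances add. Y = 1/R + jωC
Y = (0.002033 + j0.02209) S
|Y| = 0.02218 S → |Z| = 1/|Y| = 45.08 Ω, ∠Z = −∠Y = -84.74°

-84.74°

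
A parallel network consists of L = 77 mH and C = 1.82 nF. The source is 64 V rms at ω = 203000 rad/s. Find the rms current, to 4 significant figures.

X_L = ωL = 15630 Ω
X_C = 1/(ωC) = 2707 Ω
Parallel: admittances add. Y = 1/(jωL) + jωC
Y = (0 + j0.0003055) S
|Y| = 0.0003055 S → |Z| = 1/|Y| = 3273 Ω, ∠Z = −∠Y = -90.00°
I = V/|Z| = 64/3273 = 19.55 mA

19.55 mA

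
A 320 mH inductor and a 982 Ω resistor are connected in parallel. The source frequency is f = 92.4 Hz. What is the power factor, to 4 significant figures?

ω = 2πf = 580.6 rad/s
X_L = ωL = 185.8 Ω
Parallel: admittances add. Y = 1/R + 1/(jωL)
Y = (0.001018 − j0.005383) S
|Y| = 0.005478 S → |Z| = 1/|Y| = 182.5 Ω, ∠Z = −∠Y = 79.29°
cos φ = cos(79.29°) = 0.1859

0.1859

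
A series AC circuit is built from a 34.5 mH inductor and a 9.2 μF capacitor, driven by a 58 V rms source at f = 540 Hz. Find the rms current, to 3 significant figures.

ω = 2πf = 3393 rad/s
X_L = ωL = 117 Ω
X_C = 1/(ωC) = 32.0 Ω
Net reactance X = X_L − X_C = 85.0 Ω
Z = j85.0 Ω
|Z| = √(0² + 85.0²) = 85.0 Ω
I = V/|Z| = 58/85.0 = 682 mA

682 mA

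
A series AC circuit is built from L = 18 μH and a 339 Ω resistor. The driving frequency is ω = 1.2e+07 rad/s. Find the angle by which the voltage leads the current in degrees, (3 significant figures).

X_L = ωL = 216 Ω
Z = 339 + j216 Ω
|Z| = √(339² + 216²) = 402 Ω
∠Z = arctan(216/339) = 32.5°

32.5°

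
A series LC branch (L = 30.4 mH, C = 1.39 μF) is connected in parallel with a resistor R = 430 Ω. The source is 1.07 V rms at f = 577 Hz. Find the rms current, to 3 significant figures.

12.4 mA

ω = 2πf = 3625 rad/s
X_L = ωL = 110 Ω
X_C = 1/(ωC) = 198 Ω
Branch 1: Z₁ = R = 430 Ω
Branch 2 (series LC): Z₂ = j(X_L − X_C) = −j88.2 Ω
Parallel: Z = Z₁Z₂/(Z₁+Z₂), |Z| = 86.4 Ω, ∠Z = -78.4°
I = V/|Z| = 1.07/86.4 = 12.4 mA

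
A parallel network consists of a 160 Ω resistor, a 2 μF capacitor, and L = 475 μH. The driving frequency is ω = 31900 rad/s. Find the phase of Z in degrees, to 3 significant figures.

X_L = ωL = 15.2 Ω
X_C = 1/(ωC) = 15.7 Ω
Parallel: admittances add. Y = 1/R + 1/(jωL) + jωC
Y = (0.00625 − j0.00220) S
|Y| = 0.00662 S → |Z| = 1/|Y| = 151 Ω, ∠Z = −∠Y = 19.4°

19.4°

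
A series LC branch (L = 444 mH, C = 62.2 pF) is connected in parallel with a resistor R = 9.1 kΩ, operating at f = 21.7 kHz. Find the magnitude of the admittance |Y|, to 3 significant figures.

ω = 2πf = 136300 rad/s
X_L = ωL = 60500 Ω
X_C = 1/(ωC) = 118000 Ω
Branch 1: Z₁ = R = 9100 Ω
Branch 2 (series LC): Z₂ = j(X_L − X_C) = −j57400 Ω
Parallel: Z = Z₁Z₂/(Z₁+Z₂), |Z| = 8990 Ω, ∠Z = -9.01°
|Y| = 1/|Z| = 111 μS

111 μS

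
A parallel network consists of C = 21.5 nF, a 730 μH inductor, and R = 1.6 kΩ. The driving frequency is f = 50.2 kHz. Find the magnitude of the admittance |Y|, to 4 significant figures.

ω = 2πf = 315400 rad/s
X_L = ωL = 230.3 Ω
X_C = 1/(ωC) = 147.5 Ω
Parallel: admittances add. Y = 1/R + 1/(jωL) + jωC
Y = (0.0006250 + j0.002438) S
|Y| = 0.002517 S → |Z| = 1/|Y| = 397.3 Ω, ∠Z = −∠Y = -75.62°

2.517 mS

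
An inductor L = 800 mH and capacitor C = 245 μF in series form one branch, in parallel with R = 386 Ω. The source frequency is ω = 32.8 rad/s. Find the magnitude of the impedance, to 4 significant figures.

95.17 Ω

X_L = ωL = 26.24 Ω
X_C = 1/(ωC) = 124.4 Ω
Branch 1: Z₁ = R = 386.0 Ω
Branch 2 (series LC): Z₂ = j(X_L − X_C) = −j98.20 Ω
Parallel: Z = Z₁Z₂/(Z₁+Z₂), |Z| = 95.17 Ω, ∠Z = -75.73°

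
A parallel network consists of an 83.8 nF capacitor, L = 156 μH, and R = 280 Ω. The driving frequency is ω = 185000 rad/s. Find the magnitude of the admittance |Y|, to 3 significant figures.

X_L = ωL = 28.9 Ω
X_C = 1/(ωC) = 64.5 Ω
Parallel: admittances add. Y = 1/R + 1/(jωL) + jωC
Y = (0.00357 − j0.0191) S
|Y| = 0.0195 S → |Z| = 1/|Y| = 51.3 Ω, ∠Z = −∠Y = 79.4°

19.5 mS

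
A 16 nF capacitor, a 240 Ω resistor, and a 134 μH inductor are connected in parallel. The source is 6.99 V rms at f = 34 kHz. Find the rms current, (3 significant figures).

ω = 2πf = 213600 rad/s
X_L = ωL = 28.6 Ω
X_C = 1/(ωC) = 293 Ω
Parallel: admittances add. Y = 1/R + 1/(jωL) + jωC
Y = (0.00417 − j0.0315) S
|Y| = 0.0318 S → |Z| = 1/|Y| = 31.5 Ω, ∠Z = −∠Y = 82.5°
I = V/|Z| = 6.99/31.5 = 222 mA

222 mA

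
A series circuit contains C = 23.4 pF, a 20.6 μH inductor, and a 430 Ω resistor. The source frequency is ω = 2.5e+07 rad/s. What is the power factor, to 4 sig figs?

X_L = ωL = 515.0 Ω
X_C = 1/(ωC) = 1709 Ω
Net reactance X = X_L − X_C = -1194 Ω
Z = 430.0 − j1194 Ω
|Z| = √(430.0² + 1194²) = 1269 Ω
∠Z = arctan(-1194/430.0) = -70.20°
cos φ = cos(-70.20°) = 0.3387

0.3387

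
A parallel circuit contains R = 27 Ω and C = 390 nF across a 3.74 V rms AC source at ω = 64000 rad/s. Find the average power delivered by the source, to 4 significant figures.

518.1 mW

X_C = 1/(ωC) = 40.06 Ω
Parallel: admittances add. Y = 1/R + jωC
Y = (0.03704 + j0.02496) S
|Y| = 0.04466 S → |Z| = 1/|Y| = 22.39 Ω, ∠Z = −∠Y = -33.98°
I = V/|Z| = 167.0 mA
P = VI cos φ = 3.74 × 0.1670 × cos(-33.98°) = 518.1 mW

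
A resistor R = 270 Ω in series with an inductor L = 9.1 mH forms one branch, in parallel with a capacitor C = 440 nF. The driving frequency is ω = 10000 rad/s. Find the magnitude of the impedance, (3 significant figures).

214 Ω

X_L = ωL = 91.0 Ω
X_C = 1/(ωC) = 227 Ω
Branch 1 (R+jX_L): Z₁ = 270 + j91.0 Ω, |Z₁| = 285 Ω
Branch 2 (−jX_C): Z₂ = −j227 Ω
Parallel: Z = Z₁Z₂/(Z₁+Z₂), |Z| = 214 Ω, ∠Z = -44.6°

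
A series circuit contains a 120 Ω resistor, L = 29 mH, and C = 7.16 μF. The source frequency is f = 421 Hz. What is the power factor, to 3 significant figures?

0.981

ω = 2πf = 2645 rad/s
X_L = ωL = 76.7 Ω
X_C = 1/(ωC) = 52.8 Ω
Net reactance X = X_L − X_C = 23.9 Ω
Z = 120 + j23.9 Ω
|Z| = √(120² + 23.9²) = 122 Ω
∠Z = arctan(23.9/120) = 11.3°
cos φ = cos(11.3°) = 0.981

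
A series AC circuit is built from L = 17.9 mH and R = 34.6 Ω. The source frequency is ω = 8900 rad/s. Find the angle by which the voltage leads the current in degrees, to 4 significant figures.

77.75°

X_L = ωL = 159.3 Ω
Z = 34.60 + j159.3 Ω
|Z| = √(34.60² + 159.3²) = 163.0 Ω
∠Z = arctan(159.3/34.60) = 77.75°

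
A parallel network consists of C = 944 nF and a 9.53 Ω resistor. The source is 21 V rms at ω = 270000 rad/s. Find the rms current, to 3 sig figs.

5.79 A

X_C = 1/(ωC) = 3.92 Ω
Parallel: admittances add. Y = 1/R + jωC
Y = (0.105 + j0.255) S
|Y| = 0.276 S → |Z| = 1/|Y| = 3.63 Ω, ∠Z = −∠Y = -67.6°
I = V/|Z| = 21/3.63 = 5.79 A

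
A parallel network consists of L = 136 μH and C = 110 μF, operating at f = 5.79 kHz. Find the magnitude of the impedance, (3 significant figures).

ω = 2πf = 36380 rad/s
X_L = ωL = 4.95 Ω
X_C = 1/(ωC) = 0.250 Ω
Parallel: admittances add. Y = 1/(jωL) + jωC
Y = (0 + j3.80) S
|Y| = 3.80 S → |Z| = 1/|Y| = 0.263 Ω, ∠Z = −∠Y = -90.0°

0.263 Ω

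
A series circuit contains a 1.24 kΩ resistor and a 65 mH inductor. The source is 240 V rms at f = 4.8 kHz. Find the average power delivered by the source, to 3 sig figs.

ω = 2πf = 30160 rad/s
X_L = ωL = 1960 Ω
Z = 1240 + j1960 Ω
|Z| = √(1240² + 1960²) = 2320 Ω
∠Z = arctan(1960/1240) = 57.7°
I = V/|Z| = 103 mA
P = VI cos φ = 240 × 0.103 × cos(57.7°) = 13.3 W

13.3 W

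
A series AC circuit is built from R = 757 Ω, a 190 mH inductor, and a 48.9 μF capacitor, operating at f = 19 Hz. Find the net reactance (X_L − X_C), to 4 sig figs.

ω = 2πf = 119.4 rad/s
X_L = ωL = 22.68 Ω
X_C = 1/(ωC) = 171.3 Ω
X = 22.68 − 171.3 = -148.6 Ω

-148.6 Ω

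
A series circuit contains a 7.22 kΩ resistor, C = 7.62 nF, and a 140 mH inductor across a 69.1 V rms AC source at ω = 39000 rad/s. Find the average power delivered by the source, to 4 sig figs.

X_L = ωL = 5460 Ω
X_C = 1/(ωC) = 3365 Ω
Net reactance X = X_L − X_C = 2095 Ω
Z = 7220 + j2095 Ω
|Z| = √(7220² + 2095²) = 7518 Ω
∠Z = arctan(2095/7220) = 16.18°
I = V/|Z| = 9.191 mA
P = VI cos φ = 69.1 × 0.009191 × cos(16.18°) = 610.0 mW

610.0 mW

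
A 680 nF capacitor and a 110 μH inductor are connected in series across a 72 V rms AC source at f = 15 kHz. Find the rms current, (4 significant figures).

13.75 A

ω = 2πf = 94250 rad/s
X_L = ωL = 10.37 Ω
X_C = 1/(ωC) = 15.60 Ω
Net reactance X = X_L − X_C = -5.236 Ω
Z = − j5.236 Ω
|Z| = √(0² + 5.236²) = 5.236 Ω
I = V/|Z| = 72/5.236 = 13.75 A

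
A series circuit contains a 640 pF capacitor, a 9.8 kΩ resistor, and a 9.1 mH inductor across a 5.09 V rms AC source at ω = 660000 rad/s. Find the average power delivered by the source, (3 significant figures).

2.32 mW

X_L = ωL = 6010 Ω
X_C = 1/(ωC) = 2370 Ω
Net reactance X = X_L − X_C = 3640 Ω
Z = 9800 + j3640 Ω
|Z| = √(9800² + 3640²) = 10500 Ω
∠Z = arctan(3640/9800) = 20.4°
I = V/|Z| = 487 μA
P = VI cos φ = 5.09 × 0.000487 × cos(20.4°) = 2.32 mW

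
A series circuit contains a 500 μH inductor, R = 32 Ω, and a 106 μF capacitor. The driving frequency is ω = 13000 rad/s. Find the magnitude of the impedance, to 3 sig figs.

32.5 Ω

X_L = ωL = 6.50 Ω
X_C = 1/(ωC) = 0.726 Ω
Net reactance X = X_L − X_C = 5.77 Ω
Z = 32.0 + j5.77 Ω
|Z| = √(32.0² + 5.77²) = 32.5 Ω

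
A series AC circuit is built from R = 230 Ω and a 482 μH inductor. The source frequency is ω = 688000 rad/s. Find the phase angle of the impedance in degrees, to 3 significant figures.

55.3°

X_L = ωL = 332 Ω
Z = 230 + j332 Ω
|Z| = √(230² + 332²) = 404 Ω
∠Z = arctan(332/230) = 55.3°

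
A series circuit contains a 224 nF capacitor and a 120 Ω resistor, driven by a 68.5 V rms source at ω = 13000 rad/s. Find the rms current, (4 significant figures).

188.3 mA

X_C = 1/(ωC) = 343.4 Ω
Z = 120.0 − j343.4 Ω
|Z| = √(120.0² + 343.4²) = 363.8 Ω
I = V/|Z| = 68.5/363.8 = 188.3 mA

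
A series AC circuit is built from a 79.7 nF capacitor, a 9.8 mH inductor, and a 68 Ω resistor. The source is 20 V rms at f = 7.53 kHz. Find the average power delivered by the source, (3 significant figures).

618 mW

ω = 2πf = 47310 rad/s
X_L = ωL = 464 Ω
X_C = 1/(ωC) = 265 Ω
Net reactance X = X_L − X_C = 198 Ω
Z = 68.0 + j198 Ω
|Z| = √(68.0² + 198²) = 210 Ω
∠Z = arctan(198/68.0) = 71.1°
I = V/|Z| = 95.3 mA
P = VI cos φ = 20 × 0.0953 × cos(71.1°) = 618 mW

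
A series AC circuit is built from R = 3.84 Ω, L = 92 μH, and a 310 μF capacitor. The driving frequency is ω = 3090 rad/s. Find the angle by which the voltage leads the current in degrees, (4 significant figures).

X_L = ωL = 0.2843 Ω
X_C = 1/(ωC) = 1.044 Ω
Net reactance X = X_L − X_C = -0.7597 Ω
Z = 3.840 − j0.7597 Ω
|Z| = √(3.840² + 0.7597²) = 3.914 Ω
∠Z = arctan(-0.7597/3.840) = -11.19°

-11.19°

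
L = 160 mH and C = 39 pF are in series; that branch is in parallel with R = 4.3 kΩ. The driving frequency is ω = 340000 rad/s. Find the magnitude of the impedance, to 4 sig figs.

4213 Ω

X_L = ωL = 54400 Ω
X_C = 1/(ωC) = 75410 Ω
Branch 1: Z₁ = R = 4300 Ω
Branch 2 (series LC): Z₂ = j(X_L − X_C) = −j21010 Ω
Parallel: Z = Z₁Z₂/(Z₁+Z₂), |Z| = 4213 Ω, ∠Z = -11.56°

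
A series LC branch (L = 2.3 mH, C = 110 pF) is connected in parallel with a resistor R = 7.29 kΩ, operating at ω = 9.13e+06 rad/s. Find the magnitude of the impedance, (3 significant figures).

X_L = ωL = 21000 Ω
X_C = 1/(ωC) = 996 Ω
Branch 1: Z₁ = R = 7290 Ω
Branch 2 (series LC): Z₂ = j(X_L − X_C) = j20000 Ω
Parallel: Z = Z₁Z₂/(Z₁+Z₂), |Z| = 6850 Ω, ∠Z = 20.0°

6850 Ω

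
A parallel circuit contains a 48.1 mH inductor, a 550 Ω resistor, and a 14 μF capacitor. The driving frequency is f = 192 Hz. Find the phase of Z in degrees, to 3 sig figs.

ω = 2πf = 1206 rad/s
X_L = ωL = 58.0 Ω
X_C = 1/(ωC) = 59.2 Ω
Parallel: admittances add. Y = 1/R + 1/(jωL) + jωC
Y = (0.00182 − j0.000344) S
|Y| = 0.00185 S → |Z| = 1/|Y| = 540 Ω, ∠Z = −∠Y = 10.7°

10.7°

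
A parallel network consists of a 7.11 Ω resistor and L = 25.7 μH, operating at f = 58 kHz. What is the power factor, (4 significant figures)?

ω = 2πf = 364400 rad/s
X_L = ωL = 9.366 Ω
Parallel: admittances add. Y = 1/R + 1/(jωL)
Y = (0.1406 − j0.1068) S
|Y| = 0.1766 S → |Z| = 1/|Y| = 5.663 Ω, ∠Z = −∠Y = 37.20°
cos φ = cos(37.20°) = 0.7965

0.7965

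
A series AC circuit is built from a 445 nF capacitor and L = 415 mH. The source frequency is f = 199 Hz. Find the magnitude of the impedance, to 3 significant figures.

ω = 2πf = 1250 rad/s
X_L = ωL = 519 Ω
X_C = 1/(ωC) = 1800 Ω
Net reactance X = X_L − X_C = -1280 Ω
Z = − j1280 Ω
|Z| = √(0² + 1280²) = 1280 Ω

1280 Ω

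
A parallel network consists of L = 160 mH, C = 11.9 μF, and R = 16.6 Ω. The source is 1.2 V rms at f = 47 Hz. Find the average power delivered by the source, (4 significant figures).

86.75 mW

ω = 2πf = 295.3 rad/s
X_L = ωL = 47.25 Ω
X_C = 1/(ωC) = 284.6 Ω
Parallel: admittances add. Y = 1/R + 1/(jωL) + jωC
Y = (0.06024 − j0.01765) S
|Y| = 0.06277 S → |Z| = 1/|Y| = 15.93 Ω, ∠Z = −∠Y = 16.33°
I = V/|Z| = 75.33 mA
P = VI cos φ = 1.2 × 0.07533 × cos(16.33°) = 86.75 mW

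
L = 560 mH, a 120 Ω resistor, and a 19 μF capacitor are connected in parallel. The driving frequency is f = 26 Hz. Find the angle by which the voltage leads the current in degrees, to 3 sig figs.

43.2°

ω = 2πf = 163.4 rad/s
X_L = ωL = 91.5 Ω
X_C = 1/(ωC) = 322 Ω
Parallel: admittances add. Y = 1/R + 1/(jωL) + jωC
Y = (0.00833 − j0.00783) S
|Y| = 0.0114 S → |Z| = 1/|Y| = 87.5 Ω, ∠Z = −∠Y = 43.2°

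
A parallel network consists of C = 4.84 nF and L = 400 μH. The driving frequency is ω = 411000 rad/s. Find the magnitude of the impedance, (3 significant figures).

X_L = ωL = 164 Ω
X_C = 1/(ωC) = 503 Ω
Parallel: admittances add. Y = 1/(jωL) + jωC
Y = (0 − j0.00409) S
|Y| = 0.00409 S → |Z| = 1/|Y| = 244 Ω, ∠Z = −∠Y = 90.0°

244 Ω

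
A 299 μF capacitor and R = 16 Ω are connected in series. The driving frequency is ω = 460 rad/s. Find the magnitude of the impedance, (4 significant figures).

17.57 Ω

X_C = 1/(ωC) = 7.271 Ω
Z = 16.00 − j7.271 Ω
|Z| = √(16.00² + 7.271²) = 17.57 Ω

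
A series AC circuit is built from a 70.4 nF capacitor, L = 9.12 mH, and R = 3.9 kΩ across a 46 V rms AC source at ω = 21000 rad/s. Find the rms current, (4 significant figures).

X_L = ωL = 191.5 Ω
X_C = 1/(ωC) = 676.4 Ω
Net reactance X = X_L − X_C = -484.9 Ω
Z = 3900 − j484.9 Ω
|Z| = √(3900² + 484.9²) = 3930 Ω
I = V/|Z| = 46/3930 = 11.70 mA

11.70 mA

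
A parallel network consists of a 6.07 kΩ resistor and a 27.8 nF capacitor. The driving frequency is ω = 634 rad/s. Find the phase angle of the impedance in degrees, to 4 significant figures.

X_C = 1/(ωC) = 56740 Ω
Parallel: admittances add. Y = 1/R + jωC
Y = (0.0001647 + j1.763e-05) S
|Y| = 0.0001657 S → |Z| = 1/|Y| = 6036 Ω, ∠Z = −∠Y = -6.107°

-6.107°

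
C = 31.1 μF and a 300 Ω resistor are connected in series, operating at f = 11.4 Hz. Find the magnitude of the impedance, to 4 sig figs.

539.9 Ω

ω = 2πf = 71.63 rad/s
X_C = 1/(ωC) = 448.9 Ω
Z = 300.0 − j448.9 Ω
|Z| = √(300.0² + 448.9²) = 539.9 Ω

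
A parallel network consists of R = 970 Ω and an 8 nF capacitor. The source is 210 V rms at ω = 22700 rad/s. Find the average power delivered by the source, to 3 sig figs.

45.5 W

X_C = 1/(ωC) = 5510 Ω
Parallel: admittances add. Y = 1/R + jωC
Y = (0.00103 + j0.000182) S
|Y| = 0.00105 S → |Z| = 1/|Y| = 955 Ω, ∠Z = −∠Y = -9.99°
I = V/|Z| = 220 mA
P = VI cos φ = 210 × 0.220 × cos(-9.99°) = 45.5 W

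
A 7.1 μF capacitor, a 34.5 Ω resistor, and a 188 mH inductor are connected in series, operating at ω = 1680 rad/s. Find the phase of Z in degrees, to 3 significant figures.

X_L = ωL = 316 Ω
X_C = 1/(ωC) = 83.8 Ω
Net reactance X = X_L − X_C = 232 Ω
Z = 34.5 + j232 Ω
|Z| = √(34.5² + 232²) = 235 Ω
∠Z = arctan(232/34.5) = 81.5°

81.5°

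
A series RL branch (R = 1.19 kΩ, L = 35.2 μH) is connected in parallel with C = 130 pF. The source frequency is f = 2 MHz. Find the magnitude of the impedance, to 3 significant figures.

ω = 2πf = 1.257e+07 rad/s
X_L = ωL = 442 Ω
X_C = 1/(ωC) = 612 Ω
Branch 1 (R+jX_L): Z₁ = 1190 + j442 Ω, |Z₁| = 1270 Ω
Branch 2 (−jX_C): Z₂ = −j612 Ω
Parallel: Z = Z₁Z₂/(Z₁+Z₂), |Z| = 647 Ω, ∠Z = -61.5°

647 Ω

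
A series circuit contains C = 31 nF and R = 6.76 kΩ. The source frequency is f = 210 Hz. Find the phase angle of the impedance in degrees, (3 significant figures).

ω = 2πf = 1319 rad/s
X_C = 1/(ωC) = 24400 Ω
Z = 6760 − j24400 Ω
|Z| = √(6760² + 24400²) = 25400 Ω
∠Z = arctan(-24400/6760) = -74.5°

-74.5°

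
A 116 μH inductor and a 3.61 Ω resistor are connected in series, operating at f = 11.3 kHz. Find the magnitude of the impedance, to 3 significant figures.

8.99 Ω

ω = 2πf = 71000 rad/s
X_L = ωL = 8.24 Ω
Z = 3.61 + j8.24 Ω
|Z| = √(3.61² + 8.24²) = 8.99 Ω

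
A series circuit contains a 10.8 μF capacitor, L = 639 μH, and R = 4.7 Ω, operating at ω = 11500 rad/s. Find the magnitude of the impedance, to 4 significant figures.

X_L = ωL = 7.349 Ω
X_C = 1/(ωC) = 8.052 Ω
Net reactance X = X_L − X_C = -0.7030 Ω
Z = 4.700 − j0.7030 Ω
|Z| = √(4.700² + 0.7030²) = 4.752 Ω

4.752 Ω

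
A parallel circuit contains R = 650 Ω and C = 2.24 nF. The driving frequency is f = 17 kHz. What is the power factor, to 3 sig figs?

0.988

ω = 2πf = 106800 rad/s
X_C = 1/(ωC) = 4180 Ω
Parallel: admittances add. Y = 1/R + jωC
Y = (0.00154 + j0.000239) S
|Y| = 0.00156 S → |Z| = 1/|Y| = 642 Ω, ∠Z = −∠Y = -8.84°
cos φ = cos(-8.84°) = 0.988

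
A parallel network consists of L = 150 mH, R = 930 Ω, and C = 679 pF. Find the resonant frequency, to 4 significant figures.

ω₀ = 1/√(LC) = 1/√(0.15 × 6.79e-10) = 99090 rad/s
f₀ = ω₀/(2π) = 15.77 kHz

15.77 kHz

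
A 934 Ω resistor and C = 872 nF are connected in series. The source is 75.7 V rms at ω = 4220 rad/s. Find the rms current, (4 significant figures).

X_C = 1/(ωC) = 271.8 Ω
Z = 934.0 − j271.8 Ω
|Z| = √(934.0² + 271.8²) = 972.7 Ω
I = V/|Z| = 75.7/972.7 = 77.82 mA

77.82 mA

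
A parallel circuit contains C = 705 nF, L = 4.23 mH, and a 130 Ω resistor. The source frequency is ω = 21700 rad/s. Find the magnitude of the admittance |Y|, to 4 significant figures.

X_L = ωL = 91.79 Ω
X_C = 1/(ωC) = 65.37 Ω
Parallel: admittances add. Y = 1/R + 1/(jωL) + jωC
Y = (0.007692 + j0.004404) S
|Y| = 0.008864 S → |Z| = 1/|Y| = 112.8 Ω, ∠Z = −∠Y = -29.79°

8.864 mS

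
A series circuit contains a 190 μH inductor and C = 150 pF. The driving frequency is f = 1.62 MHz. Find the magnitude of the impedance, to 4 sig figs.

ω = 2πf = 1.018e+07 rad/s
X_L = ωL = 1934 Ω
X_C = 1/(ωC) = 655.0 Ω
Net reactance X = X_L − X_C = 1279 Ω
Z = j1279 Ω
|Z| = √(0² + 1279²) = 1279 Ω

1279 Ω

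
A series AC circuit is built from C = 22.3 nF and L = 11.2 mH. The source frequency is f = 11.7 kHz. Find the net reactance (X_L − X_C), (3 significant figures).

ω = 2πf = 73510 rad/s
X_L = ωL = 823 Ω
X_C = 1/(ωC) = 610 Ω
X = 823 − 610 = 213 Ω

213 Ω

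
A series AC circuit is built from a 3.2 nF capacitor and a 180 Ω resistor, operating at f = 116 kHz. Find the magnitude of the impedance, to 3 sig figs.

465 Ω

ω = 2πf = 728800 rad/s
X_C = 1/(ωC) = 429 Ω
Z = 180 − j429 Ω
|Z| = √(180² + 429²) = 465 Ω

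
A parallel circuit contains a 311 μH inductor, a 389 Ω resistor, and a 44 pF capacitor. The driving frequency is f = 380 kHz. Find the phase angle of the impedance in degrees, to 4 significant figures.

ω = 2πf = 2.388e+06 rad/s
X_L = ωL = 742.5 Ω
X_C = 1/(ωC) = 9519 Ω
Parallel: admittances add. Y = 1/R + 1/(jωL) + jωC
Y = (0.002571 − j0.001242) S
|Y| = 0.002855 S → |Z| = 1/|Y| = 350.3 Ω, ∠Z = −∠Y = 25.78°

25.78°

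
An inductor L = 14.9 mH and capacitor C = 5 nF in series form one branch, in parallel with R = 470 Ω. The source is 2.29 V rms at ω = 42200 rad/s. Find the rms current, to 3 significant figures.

X_L = ωL = 629 Ω
X_C = 1/(ωC) = 4740 Ω
Branch 1: Z₁ = R = 470 Ω
Branch 2 (series LC): Z₂ = j(X_L − X_C) = −j4110 Ω
Parallel: Z = Z₁Z₂/(Z₁+Z₂), |Z| = 467 Ω, ∠Z = -6.52°
I = V/|Z| = 2.29/467 = 4.90 mA

4.90 mA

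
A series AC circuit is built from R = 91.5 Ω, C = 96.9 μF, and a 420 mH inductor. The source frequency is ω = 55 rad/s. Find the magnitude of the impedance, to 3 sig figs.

188 Ω

X_L = ωL = 23.1 Ω
X_C = 1/(ωC) = 188 Ω
Net reactance X = X_L − X_C = -165 Ω
Z = 91.5 − j165 Ω
|Z| = √(91.5² + 165²) = 188 Ω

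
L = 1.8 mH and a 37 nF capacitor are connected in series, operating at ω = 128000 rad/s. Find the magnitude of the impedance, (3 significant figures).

X_L = ωL = 230 Ω
X_C = 1/(ωC) = 211 Ω
Net reactance X = X_L − X_C = 19.3 Ω
Z = j19.3 Ω
|Z| = √(0² + 19.3²) = 19.3 Ω

19.3 Ω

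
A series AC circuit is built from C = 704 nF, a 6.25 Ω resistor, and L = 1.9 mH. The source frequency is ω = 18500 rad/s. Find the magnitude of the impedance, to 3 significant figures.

X_L = ωL = 35.1 Ω
X_C = 1/(ωC) = 76.8 Ω
Net reactance X = X_L − X_C = -41.6 Ω
Z = 6.25 − j41.6 Ω
|Z| = √(6.25² + 41.6²) = 42.1 Ω

42.1 Ω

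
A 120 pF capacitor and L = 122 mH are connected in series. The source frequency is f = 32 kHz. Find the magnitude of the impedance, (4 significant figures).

16920 Ω

ω = 2πf = 201100 rad/s
X_L = ωL = 24530 Ω
X_C = 1/(ωC) = 41450 Ω
Net reactance X = X_L − X_C = -16920 Ω
Z = − j16920 Ω
|Z| = √(0² + 16920²) = 16920 Ω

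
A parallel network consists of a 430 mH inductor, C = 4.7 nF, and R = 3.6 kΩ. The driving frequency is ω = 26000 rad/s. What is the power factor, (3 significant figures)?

X_L = ωL = 11200 Ω
X_C = 1/(ωC) = 8180 Ω
Parallel: admittances add. Y = 1/R + 1/(jωL) + jωC
Y = (0.000278 + j3.28e-05) S
|Y| = 0.000280 S → |Z| = 1/|Y| = 3580 Ω, ∠Z = −∠Y = -6.73°
cos φ = cos(-6.73°) = 0.993

0.993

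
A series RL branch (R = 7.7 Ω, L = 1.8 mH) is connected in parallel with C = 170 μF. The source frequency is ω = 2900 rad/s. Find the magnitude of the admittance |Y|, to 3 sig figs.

442 mS

X_L = ωL = 5.22 Ω
X_C = 1/(ωC) = 2.03 Ω
Branch 1 (R+jX_L): Z₁ = 7.70 + j5.22 Ω, |Z₁| = 9.30 Ω
Branch 2 (−jX_C): Z₂ = −j2.03 Ω
Parallel: Z = Z₁Z₂/(Z₁+Z₂), |Z| = 2.26 Ω, ∠Z = -78.4°
|Y| = 1/|Z| = 442 mS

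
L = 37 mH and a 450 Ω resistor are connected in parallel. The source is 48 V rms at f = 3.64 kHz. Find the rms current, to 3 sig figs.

121 mA

ω = 2πf = 22870 rad/s
X_L = ωL = 846 Ω
Parallel: admittances add. Y = 1/R + 1/(jωL)
Y = (0.00222 − j0.00118) S
|Y| = 0.00252 S → |Z| = 1/|Y| = 397 Ω, ∠Z = −∠Y = 28.0°
I = V/|Z| = 48/397 = 121 mA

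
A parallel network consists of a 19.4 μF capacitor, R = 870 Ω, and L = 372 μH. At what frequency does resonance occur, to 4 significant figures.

ω₀ = 1/√(LC) = 1/√(0.000372 × 1.94e-05) = 11770 rad/s
f₀ = ω₀/(2π) = 1.873 kHz

1.873 kHz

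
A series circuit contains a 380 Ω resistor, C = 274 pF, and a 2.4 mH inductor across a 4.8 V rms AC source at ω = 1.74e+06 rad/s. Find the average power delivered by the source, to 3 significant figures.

1.96 mW

X_L = ωL = 4180 Ω
X_C = 1/(ωC) = 2100 Ω
Net reactance X = X_L − X_C = 2080 Ω
Z = 380 + j2080 Ω
|Z| = √(380² + 2080²) = 2110 Ω
∠Z = arctan(2080/380) = 79.6°
I = V/|Z| = 2.27 mA
P = VI cos φ = 4.8 × 0.00227 × cos(79.6°) = 1.96 mW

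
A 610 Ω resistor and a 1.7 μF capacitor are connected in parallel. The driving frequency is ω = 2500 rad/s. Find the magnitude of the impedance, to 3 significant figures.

220 Ω

X_C = 1/(ωC) = 235 Ω
Parallel: admittances add. Y = 1/R + jωC
Y = (0.00164 + j0.00425) S
|Y| = 0.00456 S → |Z| = 1/|Y| = 220 Ω, ∠Z = −∠Y = -68.9°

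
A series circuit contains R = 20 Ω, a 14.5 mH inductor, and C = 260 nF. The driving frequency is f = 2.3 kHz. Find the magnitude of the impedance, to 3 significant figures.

ω = 2πf = 14450 rad/s
X_L = ωL = 210 Ω
X_C = 1/(ωC) = 266 Ω
Net reactance X = X_L − X_C = -56.6 Ω
Z = 20.0 − j56.6 Ω
|Z| = √(20.0² + 56.6²) = 60.0 Ω

60.0 Ω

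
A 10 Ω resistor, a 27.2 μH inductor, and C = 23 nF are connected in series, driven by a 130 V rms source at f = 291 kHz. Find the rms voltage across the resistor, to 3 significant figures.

ω = 2πf = 1.828e+06 rad/s
X_L = ωL = 49.7 Ω
X_C = 1/(ωC) = 23.8 Ω
Net reactance X = X_L − X_C = 26.0 Ω
Z = 10.0 + j26.0 Ω
|Z| = √(10.0² + 26.0²) = 27.8 Ω
I = V/|Z| = 4.67 A
V_R = I·|Z_R| = 4.67 × 10.0 = 46.7 V

46.7 V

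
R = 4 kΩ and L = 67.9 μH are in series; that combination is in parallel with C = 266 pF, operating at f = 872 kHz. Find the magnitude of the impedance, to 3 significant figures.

ω = 2πf = 5.479e+06 rad/s
X_L = ωL = 372 Ω
X_C = 1/(ωC) = 686 Ω
Branch 1 (R+jX_L): Z₁ = 4000 + j372 Ω, |Z₁| = 4020 Ω
Branch 2 (−jX_C): Z₂ = −j686 Ω
Parallel: Z = Z₁Z₂/(Z₁+Z₂), |Z| = 687 Ω, ∠Z = -80.2°

687 Ω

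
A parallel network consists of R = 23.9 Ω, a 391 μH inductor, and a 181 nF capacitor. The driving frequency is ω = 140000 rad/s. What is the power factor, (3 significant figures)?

0.986

X_L = ωL = 54.7 Ω
X_C = 1/(ωC) = 39.5 Ω
Parallel: admittances add. Y = 1/R + 1/(jωL) + jωC
Y = (0.0418 + j0.00707) S
|Y| = 0.0424 S → |Z| = 1/|Y| = 23.6 Ω, ∠Z = −∠Y = -9.59°
cos φ = cos(-9.59°) = 0.986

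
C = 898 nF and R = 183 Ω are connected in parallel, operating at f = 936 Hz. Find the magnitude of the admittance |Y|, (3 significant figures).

ω = 2πf = 5881 rad/s
X_C = 1/(ωC) = 189 Ω
Parallel: admittances add. Y = 1/R + jωC
Y = (0.00546 + j0.00528) S
|Y| = 0.00760 S → |Z| = 1/|Y| = 132 Ω, ∠Z = −∠Y = -44.0°

7.60 mS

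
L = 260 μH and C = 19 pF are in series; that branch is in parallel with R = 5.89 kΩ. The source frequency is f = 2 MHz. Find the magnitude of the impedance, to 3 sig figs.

ω = 2πf = 1.257e+07 rad/s
X_L = ωL = 3270 Ω
X_C = 1/(ωC) = 4190 Ω
Branch 1: Z₁ = R = 5890 Ω
Branch 2 (series LC): Z₂ = j(X_L − X_C) = −j921 Ω
Parallel: Z = Z₁Z₂/(Z₁+Z₂), |Z| = 910 Ω, ∠Z = -81.1°

910 Ω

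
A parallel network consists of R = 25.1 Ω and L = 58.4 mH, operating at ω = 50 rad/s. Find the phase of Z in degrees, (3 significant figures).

X_L = ωL = 2.92 Ω
Parallel: admittances add. Y = 1/R + 1/(jωL)
Y = (0.0398 − j0.342) S
|Y| = 0.345 S → |Z| = 1/|Y| = 2.90 Ω, ∠Z = −∠Y = 83.4°

83.4°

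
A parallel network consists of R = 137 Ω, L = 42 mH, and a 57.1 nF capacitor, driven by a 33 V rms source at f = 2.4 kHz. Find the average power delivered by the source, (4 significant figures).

ω = 2πf = 15080 rad/s
X_L = ωL = 633.3 Ω
X_C = 1/(ωC) = 1161 Ω
Parallel: admittances add. Y = 1/R + 1/(jωL) + jωC
Y = (0.007299 − j0.0007179) S
|Y| = 0.007334 S → |Z| = 1/|Y| = 136.3 Ω, ∠Z = −∠Y = 5.617°
I = V/|Z| = 242.0 mA
P = VI cos φ = 33 × 0.2420 × cos(5.617°) = 7.949 W

7.949 W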